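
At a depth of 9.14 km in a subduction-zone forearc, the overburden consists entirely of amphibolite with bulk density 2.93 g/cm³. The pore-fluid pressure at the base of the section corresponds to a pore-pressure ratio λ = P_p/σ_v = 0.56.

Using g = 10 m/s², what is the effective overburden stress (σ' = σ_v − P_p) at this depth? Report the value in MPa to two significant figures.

120 MPa

Overburden (lithostatic) stress σ_v:
amphibolite: 2930 kg/m³ × 10 m/s² × 9140 m = 2.678×10^8 Pa = 267.8 MPa
Pore pressure P_p = λ·σ_v = 0.56 × 267.8 MPa = 150.0 MPa
Effective stress σ' = σ_v − P_p = 267.8 − 150.0 = 117.83 MPa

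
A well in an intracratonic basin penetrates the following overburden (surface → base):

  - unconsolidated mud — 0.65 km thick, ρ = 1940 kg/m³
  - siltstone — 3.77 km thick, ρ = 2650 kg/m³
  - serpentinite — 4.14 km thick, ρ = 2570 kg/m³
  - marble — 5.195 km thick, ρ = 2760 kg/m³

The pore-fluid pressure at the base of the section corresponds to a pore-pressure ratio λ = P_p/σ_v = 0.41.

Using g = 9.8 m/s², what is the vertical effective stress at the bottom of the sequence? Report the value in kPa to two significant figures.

Overburden (lithostatic) stress σ_v:
unconsolidated mud: 1940 kg/m³ × 9.8 m/s² × 650 m = 1.236×10^7 Pa = 12.36 MPa
siltstone: 2650 kg/m³ × 9.8 m/s² × 3770 m = 9.791×10^7 Pa = 97.91 MPa
serpentinite: 2570 kg/m³ × 9.8 m/s² × 4140 m = 1.043×10^8 Pa = 104.3 MPa
marble: 2760 kg/m³ × 9.8 m/s² × 5195 m = 1.405×10^8 Pa = 140.5 MPa
Total = 12.36 + 97.91 + 104.3 + 140.5 = 355.05 MPa
Pore pressure P_p = λ·σ_v = 0.41 × 355.0 MPa = 145.6 MPa
Effective stress σ' = σ_v − P_p = 355.0 − 145.6 = 209.48 MPa = 2.0948×10^5 kPa

210000 kPa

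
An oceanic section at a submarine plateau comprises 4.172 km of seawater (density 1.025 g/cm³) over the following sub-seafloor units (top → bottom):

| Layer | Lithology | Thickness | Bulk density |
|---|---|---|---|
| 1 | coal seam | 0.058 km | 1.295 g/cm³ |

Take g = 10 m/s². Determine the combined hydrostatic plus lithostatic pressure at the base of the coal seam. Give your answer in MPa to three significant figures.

43.5 MPa

seawater: 1025 kg/m³ × 10 m/s² × 4172 m = 4.276×10^7 Pa = 42.76 MPa
coal seam: 1295 kg/m³ × 10 m/s² × 58 m = 7.511×10^5 Pa = 0.7511 MPa
Total = 42.76 + 0.7511 = 43.514 MPa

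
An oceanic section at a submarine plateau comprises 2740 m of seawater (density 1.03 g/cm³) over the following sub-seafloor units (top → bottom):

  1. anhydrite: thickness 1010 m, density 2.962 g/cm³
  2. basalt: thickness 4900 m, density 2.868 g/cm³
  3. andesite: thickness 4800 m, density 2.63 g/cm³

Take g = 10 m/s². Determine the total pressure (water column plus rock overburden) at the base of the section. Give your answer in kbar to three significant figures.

seawater: 1030 kg/m³ × 10 m/s² × 2740 m = 2.822×10^7 Pa = 0.2822 kbar
anhydrite: 2962 kg/m³ × 10 m/s² × 1010 m = 2.992×10^7 Pa = 0.2992 kbar
basalt: 2868 kg/m³ × 10 m/s² × 4900 m = 1.405×10^8 Pa = 1.405 kbar
andesite: 2630 kg/m³ × 10 m/s² × 4800 m = 1.262×10^8 Pa = 1.262 kbar
Total = 0.2822 + 0.2992 + 1.405 + 1.262 = 3.2491 kbar

3.25 kbar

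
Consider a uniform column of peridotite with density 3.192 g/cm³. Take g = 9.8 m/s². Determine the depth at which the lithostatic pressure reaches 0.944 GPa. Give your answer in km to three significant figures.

30.2 km

h = P/(ρg) = 0.944 GPa / (3192 kg/m³ × 9.8 m/s²) = 9.440×10^8 Pa / 31282 Pa/m = 30177 m
= 30.177 km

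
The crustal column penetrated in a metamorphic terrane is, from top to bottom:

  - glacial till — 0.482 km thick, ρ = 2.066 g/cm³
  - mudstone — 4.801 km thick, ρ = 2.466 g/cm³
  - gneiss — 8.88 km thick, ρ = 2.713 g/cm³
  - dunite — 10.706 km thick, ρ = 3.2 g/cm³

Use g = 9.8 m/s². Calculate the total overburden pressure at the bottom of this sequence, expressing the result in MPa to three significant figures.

698 MPa

glacial till: 2066 kg/m³ × 9.8 m/s² × 482 m = 9.759×10^6 Pa = 9.759 MPa
mudstone: 2466 kg/m³ × 9.8 m/s² × 4801 m = 1.160×10^8 Pa = 116.0 MPa
gneiss: 2713 kg/m³ × 9.8 m/s² × 8880 m = 2.361×10^8 Pa = 236.1 MPa
dunite: 3200 kg/m³ × 9.8 m/s² × 10706 m = 3.357×10^8 Pa = 335.7 MPa
Total = 9.759 + 116.0 + 236.1 + 335.7 = 697.62 MPa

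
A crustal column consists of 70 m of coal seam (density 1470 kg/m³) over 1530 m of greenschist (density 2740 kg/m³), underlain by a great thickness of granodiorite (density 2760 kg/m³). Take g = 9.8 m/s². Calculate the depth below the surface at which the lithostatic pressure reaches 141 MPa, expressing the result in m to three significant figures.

Pressure at base of upper layers: 1470×9.8×70 + 2740×9.8×1530 = 4.209×10^7 Pa = 42.09 MPa
Remaining pressure to be supplied by granodiorite: 1.410×10^8 − 4.209×10^7 = 9.891×10^7 Pa
Additional depth in granodiorite = 9.891×10^7 Pa / (2760 kg/m³ × 9.8 m/s²) = 3656.8 m
Total depth = 1600 m + 3656.8 m = 5256.8 m

5260 m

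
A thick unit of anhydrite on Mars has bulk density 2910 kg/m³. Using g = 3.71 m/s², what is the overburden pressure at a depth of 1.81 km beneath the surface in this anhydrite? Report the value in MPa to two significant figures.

20 MPa

anhydrite: 2910 kg/m³ × 3.71 m/s² × 1810 m = 1.954×10^7 Pa = 19.54 MPa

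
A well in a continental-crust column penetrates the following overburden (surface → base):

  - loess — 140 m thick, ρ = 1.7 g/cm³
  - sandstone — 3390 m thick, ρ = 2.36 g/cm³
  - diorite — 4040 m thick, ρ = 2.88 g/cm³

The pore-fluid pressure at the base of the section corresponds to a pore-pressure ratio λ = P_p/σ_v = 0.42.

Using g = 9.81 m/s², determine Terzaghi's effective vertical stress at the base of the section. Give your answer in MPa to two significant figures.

110 MPa

Overburden (lithostatic) stress σ_v:
loess: 1700 kg/m³ × 9.81 m/s² × 140 m = 2.335×10^6 Pa = 2.335 MPa
sandstone: 2360 kg/m³ × 9.81 m/s² × 3390 m = 7.848×10^7 Pa = 78.48 MPa
diorite: 2880 kg/m³ × 9.81 m/s² × 4040 m = 1.141×10^8 Pa = 114.1 MPa
Total = 2.335 + 78.48 + 114.1 = 194.96 MPa
Pore pressure P_p = λ·σ_v = 0.42 × 195.0 MPa = 81.88 MPa
Effective stress σ' = σ_v − P_p = 195.0 − 81.88 = 113.08 MPa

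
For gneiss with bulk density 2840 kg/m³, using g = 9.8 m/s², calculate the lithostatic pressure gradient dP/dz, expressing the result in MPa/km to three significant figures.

27.8 MPa/km

dP/dz = ρg = 2840 kg/m³ × 9.8 m/s² = 27832 Pa/m
= 27832 Pa/m × (1 MPa/km / 1000.0 Pa/m) = 27.832 MPa/km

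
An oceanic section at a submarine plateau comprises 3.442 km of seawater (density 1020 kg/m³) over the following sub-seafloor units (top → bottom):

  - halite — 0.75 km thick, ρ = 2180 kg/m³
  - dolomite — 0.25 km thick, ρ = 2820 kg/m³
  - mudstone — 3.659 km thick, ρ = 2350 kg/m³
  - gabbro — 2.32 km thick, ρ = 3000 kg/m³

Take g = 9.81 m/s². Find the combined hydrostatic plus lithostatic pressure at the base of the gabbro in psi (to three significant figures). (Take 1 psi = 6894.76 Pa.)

30500 psi

seawater: 1020 kg/m³ × 9.81 m/s² × 3442 m = 3.444×10^7 Pa = 4995 psi
halite: 2180 kg/m³ × 9.81 m/s² × 750 m = 1.604×10^7 Pa = 2326 psi
dolomite: 2820 kg/m³ × 9.81 m/s² × 250 m = 6.916×10^6 Pa = 1003 psi
mudstone: 2350 kg/m³ × 9.81 m/s² × 3659 m = 8.435×10^7 Pa = 12234 psi
gabbro: 3000 kg/m³ × 9.81 m/s² × 2320 m = 6.828×10^7 Pa = 9903 psi
Total = 4995 + 2326 + 1003 + 12234 + 9903 = 30462 psi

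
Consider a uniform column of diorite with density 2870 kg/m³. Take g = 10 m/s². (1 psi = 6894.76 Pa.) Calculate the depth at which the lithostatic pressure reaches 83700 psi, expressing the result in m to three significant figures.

h = P/(ρg) = 83700 psi / (2870 kg/m³ × 10 m/s²) = 5.771×10^8 Pa / 28700 Pa/m = 20108 m

20100 m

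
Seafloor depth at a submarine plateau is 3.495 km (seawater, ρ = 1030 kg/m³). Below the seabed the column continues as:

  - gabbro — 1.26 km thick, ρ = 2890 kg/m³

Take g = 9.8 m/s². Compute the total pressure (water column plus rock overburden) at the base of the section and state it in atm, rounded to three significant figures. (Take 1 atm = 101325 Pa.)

seawater: 1030 kg/m³ × 9.8 m/s² × 3495 m = 3.528×10^7 Pa = 348.2 atm
gabbro: 2890 kg/m³ × 9.8 m/s² × 1260 m = 3.569×10^7 Pa = 352.2 atm
Total = 348.2 + 352.2 = 700.36 atm

700 atm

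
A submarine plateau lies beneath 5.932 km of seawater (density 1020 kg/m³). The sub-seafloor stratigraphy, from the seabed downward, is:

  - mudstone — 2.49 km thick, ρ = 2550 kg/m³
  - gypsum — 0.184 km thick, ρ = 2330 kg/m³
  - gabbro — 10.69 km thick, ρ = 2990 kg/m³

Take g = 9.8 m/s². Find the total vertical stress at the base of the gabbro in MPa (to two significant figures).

440 MPa

seawater: 1020 kg/m³ × 9.8 m/s² × 5932 m = 5.930×10^7 Pa = 59.30 MPa
mudstone: 2550 kg/m³ × 9.8 m/s² × 2490 m = 6.223×10^7 Pa = 62.23 MPa
gypsum: 2330 kg/m³ × 9.8 m/s² × 184 m = 4.201×10^6 Pa = 4.201 MPa
gabbro: 2990 kg/m³ × 9.8 m/s² × 10690 m = 3.132×10^8 Pa = 313.2 MPa
Total = 59.30 + 62.23 + 4.201 + 313.2 = 438.96 MPa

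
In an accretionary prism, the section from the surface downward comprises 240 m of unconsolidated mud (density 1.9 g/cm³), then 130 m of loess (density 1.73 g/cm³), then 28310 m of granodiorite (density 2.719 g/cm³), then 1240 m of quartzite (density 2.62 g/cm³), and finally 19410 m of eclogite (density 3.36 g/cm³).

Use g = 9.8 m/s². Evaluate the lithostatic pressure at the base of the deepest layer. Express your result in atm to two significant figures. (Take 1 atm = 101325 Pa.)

unconsolidated mud: 1900 kg/m³ × 9.8 m/s² × 240 m = 4.469×10^6 Pa = 44.10 atm
loess: 1730 kg/m³ × 9.8 m/s² × 130 m = 2.204×10^6 Pa = 21.75 atm
granodiorite: 2719 kg/m³ × 9.8 m/s² × 28310 m = 7.544×10^8 Pa = 7445 atm
quartzite: 2620 kg/m³ × 9.8 m/s² × 1240 m = 3.184×10^7 Pa = 314.2 atm
eclogite: 3360 kg/m³ × 9.8 m/s² × 19410 m = 6.391×10^8 Pa = 6308 atm
Total = 44.10 + 21.75 + 7445 + 314.2 + 6308 = 14133 atm

14000 atm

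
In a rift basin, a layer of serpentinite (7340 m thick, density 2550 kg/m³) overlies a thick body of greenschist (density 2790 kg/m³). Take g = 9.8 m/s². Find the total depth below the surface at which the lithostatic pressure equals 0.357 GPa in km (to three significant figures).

Pressure at base of upper layers: 2550×9.8×7340 = 1.834×10^8 Pa = 0.1834 GPa
Remaining pressure to be supplied by greenschist: 3.570×10^8 − 1.834×10^8 = 1.736×10^8 Pa
Additional depth in greenschist = 1.736×10^8 Pa / (2790 kg/m³ × 9.8 m/s²) = 6348.2 m
Total depth = 7340 m + 6348.2 m = 13688 m
= 13.688 km

13.7 km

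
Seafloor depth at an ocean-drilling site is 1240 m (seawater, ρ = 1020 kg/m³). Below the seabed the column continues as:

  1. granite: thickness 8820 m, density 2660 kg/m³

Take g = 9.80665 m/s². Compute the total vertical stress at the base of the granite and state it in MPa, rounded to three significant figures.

242 MPa

seawater: 1020 kg/m³ × 9.80665 m/s² × 1240 m = 1.240×10^7 Pa = 12.40 MPa
granite: 2660 kg/m³ × 9.80665 m/s² × 8820 m = 2.301×10^8 Pa = 230.1 MPa
Total = 12.40 + 230.1 = 242.48 MPa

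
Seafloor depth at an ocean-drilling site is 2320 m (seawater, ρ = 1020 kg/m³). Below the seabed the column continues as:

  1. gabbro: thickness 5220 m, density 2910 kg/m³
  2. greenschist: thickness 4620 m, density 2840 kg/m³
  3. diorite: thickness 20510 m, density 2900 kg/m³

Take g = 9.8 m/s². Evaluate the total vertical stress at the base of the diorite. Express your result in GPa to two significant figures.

seawater: 1020 kg/m³ × 9.8 m/s² × 2320 m = 2.319×10^7 Pa = 0.02319 GPa
gabbro: 2910 kg/m³ × 9.8 m/s² × 5220 m = 1.489×10^8 Pa = 0.1489 GPa
greenschist: 2840 kg/m³ × 9.8 m/s² × 4620 m = 1.286×10^8 Pa = 0.1286 GPa
diorite: 2900 kg/m³ × 9.8 m/s² × 20510 m = 5.829×10^8 Pa = 0.5829 GPa
Total = 0.02319 + 0.1489 + 0.1286 + 0.5829 = 0.88353 GPa

0.88 GPa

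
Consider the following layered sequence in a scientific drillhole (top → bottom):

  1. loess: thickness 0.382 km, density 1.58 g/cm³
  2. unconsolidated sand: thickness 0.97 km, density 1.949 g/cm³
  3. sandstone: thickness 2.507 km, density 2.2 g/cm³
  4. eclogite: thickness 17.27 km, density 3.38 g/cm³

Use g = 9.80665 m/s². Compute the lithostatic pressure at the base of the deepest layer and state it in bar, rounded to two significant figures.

6500 bar

loess: 1580 kg/m³ × 9.80665 m/s² × 382 m = 5.919×10^6 Pa = 59.19 bar
unconsolidated sand: 1949 kg/m³ × 9.80665 m/s² × 970 m = 1.854×10^7 Pa = 185.4 bar
sandstone: 2200 kg/m³ × 9.80665 m/s² × 2507 m = 5.409×10^7 Pa = 540.9 bar
eclogite: 3380 kg/m³ × 9.80665 m/s² × 17270 m = 5.724×10^8 Pa = 5724 bar
Total = 59.19 + 185.4 + 540.9 + 5724 = 6509.9 bar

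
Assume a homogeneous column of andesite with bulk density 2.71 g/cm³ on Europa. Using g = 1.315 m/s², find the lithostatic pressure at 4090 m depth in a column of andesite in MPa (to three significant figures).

14.6 MPa

andesite: 2710 kg/m³ × 1.315 m/s² × 4090 m = 1.458×10^7 Pa = 14.58 MPa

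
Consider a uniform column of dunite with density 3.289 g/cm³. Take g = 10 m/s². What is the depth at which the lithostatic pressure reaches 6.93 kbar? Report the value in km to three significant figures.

h = P/(ρg) = 6.93 kbar / (3289 kg/m³ × 10 m/s²) = 6.930×10^8 Pa / 32890 Pa/m = 21070 m
= 21.070 km

21.1 km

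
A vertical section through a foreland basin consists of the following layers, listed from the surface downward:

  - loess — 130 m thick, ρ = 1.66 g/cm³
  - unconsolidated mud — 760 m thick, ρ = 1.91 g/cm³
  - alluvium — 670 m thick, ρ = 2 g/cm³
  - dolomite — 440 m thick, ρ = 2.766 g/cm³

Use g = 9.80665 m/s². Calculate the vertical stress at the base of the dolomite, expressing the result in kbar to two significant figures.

0.41 kbar

loess: 1660 kg/m³ × 9.80665 m/s² × 130 m = 2.116×10^6 Pa = 0.02116 kbar
unconsolidated mud: 1910 kg/m³ × 9.80665 m/s² × 760 m = 1.424×10^7 Pa = 0.1424 kbar
alluvium: 2000 kg/m³ × 9.80665 m/s² × 670 m = 1.314×10^7 Pa = 0.1314 kbar
dolomite: 2766 kg/m³ × 9.80665 m/s² × 440 m = 1.194×10^7 Pa = 0.1194 kbar
Total = 0.02116 + 0.1424 + 0.1314 + 0.1194 = 0.41428 kbar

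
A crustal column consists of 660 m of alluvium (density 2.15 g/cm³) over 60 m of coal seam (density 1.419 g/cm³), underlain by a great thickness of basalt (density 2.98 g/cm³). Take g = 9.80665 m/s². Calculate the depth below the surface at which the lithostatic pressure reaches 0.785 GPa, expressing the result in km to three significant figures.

27.1 km

Pressure at base of upper layers: 2150×9.80665×660 + 1419×9.80665×60 = 1.475×10^7 Pa = 0.01475 GPa
Remaining pressure to be supplied by basalt: 7.850×10^8 − 1.475×10^7 = 7.702×10^8 Pa
Additional depth in basalt = 7.702×10^8 Pa / (2980 kg/m³ × 9.80665 m/s²) = 26357 m
Total depth = 720 m + 26357 m = 27077 m
= 27.077 km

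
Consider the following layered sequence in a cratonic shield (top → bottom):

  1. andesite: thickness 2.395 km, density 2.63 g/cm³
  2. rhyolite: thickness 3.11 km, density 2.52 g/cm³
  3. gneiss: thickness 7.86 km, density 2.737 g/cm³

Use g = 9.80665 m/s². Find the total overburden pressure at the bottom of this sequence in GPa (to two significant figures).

0.35 GPa

andesite: 2630 kg/m³ × 9.80665 m/s² × 2395 m = 6.177×10^7 Pa = 0.06177 GPa
rhyolite: 2520 kg/m³ × 9.80665 m/s² × 3110 m = 7.686×10^7 Pa = 0.07686 GPa
gneiss: 2737 kg/m³ × 9.80665 m/s² × 7860 m = 2.110×10^8 Pa = 0.2110 GPa
Total = 0.06177 + 0.07686 + 0.2110 = 0.34960 GPa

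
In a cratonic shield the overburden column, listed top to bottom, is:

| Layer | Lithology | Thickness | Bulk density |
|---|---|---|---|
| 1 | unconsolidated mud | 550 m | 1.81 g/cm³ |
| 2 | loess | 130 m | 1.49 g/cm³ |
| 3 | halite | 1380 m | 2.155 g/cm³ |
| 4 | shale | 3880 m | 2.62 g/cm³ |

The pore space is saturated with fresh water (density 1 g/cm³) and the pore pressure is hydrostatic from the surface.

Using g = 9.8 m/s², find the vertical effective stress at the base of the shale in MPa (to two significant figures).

Overburden (lithostatic) stress σ_v:
unconsolidated mud: 1810 kg/m³ × 9.8 m/s² × 550 m = 9.756×10^6 Pa = 9.756 MPa
loess: 1490 kg/m³ × 9.8 m/s² × 130 m = 1.898×10^6 Pa = 1.898 MPa
halite: 2155 kg/m³ × 9.8 m/s² × 1380 m = 2.914×10^7 Pa = 29.14 MPa
shale: 2620 kg/m³ × 9.8 m/s² × 3880 m = 9.962×10^7 Pa = 99.62 MPa
Total = 9.756 + 1.898 + 29.14 + 99.62 = 140.42 MPa
Pore pressure P_p = 1000 kg/m³ × 9.8 m/s² × 5940 m = 5.821×10^7 Pa = 58.21 MPa
Effective stress σ' = σ_v − P_p = 140.4 − 58.21 = 82.209 MPa

82 MPa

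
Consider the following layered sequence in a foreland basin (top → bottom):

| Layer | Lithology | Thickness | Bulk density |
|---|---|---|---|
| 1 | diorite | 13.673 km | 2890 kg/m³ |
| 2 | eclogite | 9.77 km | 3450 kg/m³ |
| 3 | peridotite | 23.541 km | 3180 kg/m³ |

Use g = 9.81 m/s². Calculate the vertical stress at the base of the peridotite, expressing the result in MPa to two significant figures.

1500 MPa

diorite: 2890 kg/m³ × 9.81 m/s² × 13673 m = 3.876×10^8 Pa = 387.6 MPa
eclogite: 3450 kg/m³ × 9.81 m/s² × 9770 m = 3.307×10^8 Pa = 330.7 MPa
peridotite: 3180 kg/m³ × 9.81 m/s² × 23541 m = 7.344×10^8 Pa = 734.4 MPa
Total = 387.6 + 330.7 + 734.4 = 1452.7 MPa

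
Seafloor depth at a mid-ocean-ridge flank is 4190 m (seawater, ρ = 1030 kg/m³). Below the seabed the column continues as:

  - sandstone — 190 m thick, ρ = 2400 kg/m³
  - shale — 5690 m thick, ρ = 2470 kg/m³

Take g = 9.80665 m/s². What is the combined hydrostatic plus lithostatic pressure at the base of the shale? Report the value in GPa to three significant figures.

seawater: 1030 kg/m³ × 9.80665 m/s² × 4190 m = 4.232×10^7 Pa = 0.04232 GPa
sandstone: 2400 kg/m³ × 9.80665 m/s² × 190 m = 4.472×10^6 Pa = 4.472×10^-3 GPa
shale: 2470 kg/m³ × 9.80665 m/s² × 5690 m = 1.378×10^8 Pa = 0.1378 GPa
Total = 0.04232 + 4.472×10^-3 + 0.1378 = 0.18462 GPa

0.185 GPa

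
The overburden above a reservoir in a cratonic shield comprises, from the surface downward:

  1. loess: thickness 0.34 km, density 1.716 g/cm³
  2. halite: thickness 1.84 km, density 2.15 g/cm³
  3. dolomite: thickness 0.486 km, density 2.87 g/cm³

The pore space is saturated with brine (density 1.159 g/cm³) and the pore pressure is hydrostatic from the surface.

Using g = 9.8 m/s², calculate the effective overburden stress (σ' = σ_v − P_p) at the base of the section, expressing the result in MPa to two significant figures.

28 MPa

Overburden (lithostatic) stress σ_v:
loess: 1716 kg/m³ × 9.8 m/s² × 340 m = 5.718×10^6 Pa = 5.718 MPa
halite: 2150 kg/m³ × 9.8 m/s² × 1840 m = 3.877×10^7 Pa = 38.77 MPa
dolomite: 2870 kg/m³ × 9.8 m/s² × 486 m = 1.367×10^7 Pa = 13.67 MPa
Total = 5.718 + 38.77 + 13.67 = 58.156 MPa
Pore pressure P_p = 1159 kg/m³ × 9.8 m/s² × 2666 m = 3.028×10^7 Pa = 30.28 MPa
Effective stress σ' = σ_v − P_p = 58.16 − 30.28 = 27.875 MPa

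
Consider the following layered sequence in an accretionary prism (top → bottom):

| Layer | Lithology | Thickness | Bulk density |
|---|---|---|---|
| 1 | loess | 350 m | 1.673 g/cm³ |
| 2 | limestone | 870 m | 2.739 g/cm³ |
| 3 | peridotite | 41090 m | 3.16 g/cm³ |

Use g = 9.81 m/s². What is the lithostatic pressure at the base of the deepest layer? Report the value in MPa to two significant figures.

1300 MPa

loess: 1673 kg/m³ × 9.81 m/s² × 350 m = 5.744×10^6 Pa = 5.744 MPa
limestone: 2739 kg/m³ × 9.81 m/s² × 870 m = 2.338×10^7 Pa = 23.38 MPa
peridotite: 3160 kg/m³ × 9.81 m/s² × 41090 m = 1.274×10^9 Pa = 1274 MPa
Total = 5.744 + 23.38 + 1274 = 1302.9 MPa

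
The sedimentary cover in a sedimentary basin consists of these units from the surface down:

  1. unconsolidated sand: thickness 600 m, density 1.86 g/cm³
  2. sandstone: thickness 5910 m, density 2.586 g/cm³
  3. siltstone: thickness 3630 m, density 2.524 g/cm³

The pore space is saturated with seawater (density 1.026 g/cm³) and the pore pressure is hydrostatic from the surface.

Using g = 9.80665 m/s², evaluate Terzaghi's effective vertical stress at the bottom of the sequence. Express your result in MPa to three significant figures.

149 MPa

Overburden (lithostatic) stress σ_v:
unconsolidated sand: 1860 kg/m³ × 9.80665 m/s² × 600 m = 1.094×10^7 Pa = 10.94 MPa
sandstone: 2586 kg/m³ × 9.80665 m/s² × 5910 m = 1.499×10^8 Pa = 149.9 MPa
siltstone: 2524 kg/m³ × 9.80665 m/s² × 3630 m = 8.985×10^7 Pa = 89.85 MPa
Total = 10.94 + 149.9 + 89.85 = 250.67 MPa
Pore pressure P_p = 1026 kg/m³ × 9.80665 m/s² × 10140 m = 1.020×10^8 Pa = 102.0 MPa
Effective stress σ' = σ_v − P_p = 250.7 − 102.0 = 148.65 MPa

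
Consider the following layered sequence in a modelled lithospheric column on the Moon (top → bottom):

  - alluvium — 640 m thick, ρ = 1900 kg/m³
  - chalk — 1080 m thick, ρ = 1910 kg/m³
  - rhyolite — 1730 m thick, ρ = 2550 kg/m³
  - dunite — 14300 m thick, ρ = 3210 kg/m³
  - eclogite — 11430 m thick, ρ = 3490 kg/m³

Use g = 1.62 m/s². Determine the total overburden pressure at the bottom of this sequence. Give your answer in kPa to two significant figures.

alluvium: 1900 kg/m³ × 1.62 m/s² × 640 m = 1.970×10^6 Pa = 1970 kPa
chalk: 1910 kg/m³ × 1.62 m/s² × 1080 m = 3.342×10^6 Pa = 3342 kPa
rhyolite: 2550 kg/m³ × 1.62 m/s² × 1730 m = 7.147×10^6 Pa = 7147 kPa
dunite: 3210 kg/m³ × 1.62 m/s² × 14300 m = 7.436×10^7 Pa = 74363 kPa
eclogite: 3490 kg/m³ × 1.62 m/s² × 11430 m = 6.462×10^7 Pa = 64623 kPa
Total = 1970 + 3342 + 7147 + 74363 + 64623 = 1.5144×10^5 kPa

150000 kPa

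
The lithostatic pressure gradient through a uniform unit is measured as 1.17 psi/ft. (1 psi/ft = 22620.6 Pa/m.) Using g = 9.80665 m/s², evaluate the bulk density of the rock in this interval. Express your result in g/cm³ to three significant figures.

ρ = (dP/dz)/g = 1.17 psi/ft / 9.80665 m/s² = 26466 Pa/m / 9.80665 m/s² = 2698.8 kg/m³
= 2.699 g/cm³

2.70 g/cm³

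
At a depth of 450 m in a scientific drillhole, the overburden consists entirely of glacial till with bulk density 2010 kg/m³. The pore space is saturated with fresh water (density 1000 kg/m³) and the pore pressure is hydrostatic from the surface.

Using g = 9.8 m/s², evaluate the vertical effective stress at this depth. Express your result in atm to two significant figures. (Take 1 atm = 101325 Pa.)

Overburden (lithostatic) stress σ_v:
glacial till: 2010 kg/m³ × 9.8 m/s² × 450 m = 8.864×10^6 Pa = 8.864 MPa
Pore pressure P_p = 1000 kg/m³ × 9.8 m/s² × 450 m = 4.410×10^6 Pa = 4.410 MPa
Effective stress σ' = σ_v − P_p = 8.864 − 4.410 = 4.4541 MPa = 43.959 atm

44 atm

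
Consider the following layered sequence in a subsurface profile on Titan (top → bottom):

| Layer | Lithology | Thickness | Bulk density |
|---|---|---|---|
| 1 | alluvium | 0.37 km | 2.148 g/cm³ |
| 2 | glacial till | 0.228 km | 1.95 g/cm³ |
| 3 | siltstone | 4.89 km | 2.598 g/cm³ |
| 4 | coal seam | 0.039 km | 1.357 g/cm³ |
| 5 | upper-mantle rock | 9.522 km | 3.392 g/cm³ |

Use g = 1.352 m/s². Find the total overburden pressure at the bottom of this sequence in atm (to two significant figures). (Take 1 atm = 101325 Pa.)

620 atm

alluvium: 2148 kg/m³ × 1.352 m/s² × 370 m = 1.075×10^6 Pa = 10.60 atm
glacial till: 1950 kg/m³ × 1.352 m/s² × 228 m = 6.011×10^5 Pa = 5.932 atm
siltstone: 2598 kg/m³ × 1.352 m/s² × 4890 m = 1.718×10^7 Pa = 169.5 atm
coal seam: 1357 kg/m³ × 1.352 m/s² × 39 m = 71552 Pa = 0.7062 atm
upper-mantle rock: 3392 kg/m³ × 1.352 m/s² × 9522 m = 4.367×10^7 Pa = 431.0 atm
Total = 10.60 + 5.932 + 169.5 + 0.7062 + 431.0 = 617.73 atm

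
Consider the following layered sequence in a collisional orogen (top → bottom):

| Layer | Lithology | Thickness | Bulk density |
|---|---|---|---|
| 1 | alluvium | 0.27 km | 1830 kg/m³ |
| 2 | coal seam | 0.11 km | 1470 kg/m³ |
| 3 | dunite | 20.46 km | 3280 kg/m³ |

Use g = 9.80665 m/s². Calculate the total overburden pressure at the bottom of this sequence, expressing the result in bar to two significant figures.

6600 bar

alluvium: 1830 kg/m³ × 9.80665 m/s² × 270 m = 4.845×10^6 Pa = 48.45 bar
coal seam: 1470 kg/m³ × 9.80665 m/s² × 110 m = 1.586×10^6 Pa = 15.86 bar
dunite: 3280 kg/m³ × 9.80665 m/s² × 20460 m = 6.581×10^8 Pa = 6581 bar
Total = 48.45 + 15.86 + 6581 = 6645.4 bar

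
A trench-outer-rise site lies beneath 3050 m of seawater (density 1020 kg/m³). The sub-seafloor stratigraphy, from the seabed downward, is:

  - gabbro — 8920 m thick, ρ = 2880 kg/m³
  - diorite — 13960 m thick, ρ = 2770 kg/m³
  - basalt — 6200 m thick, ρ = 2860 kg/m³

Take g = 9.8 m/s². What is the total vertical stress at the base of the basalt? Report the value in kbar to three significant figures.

seawater: 1020 kg/m³ × 9.8 m/s² × 3050 m = 3.049×10^7 Pa = 0.3049 kbar
gabbro: 2880 kg/m³ × 9.8 m/s² × 8920 m = 2.518×10^8 Pa = 2.518 kbar
diorite: 2770 kg/m³ × 9.8 m/s² × 13960 m = 3.790×10^8 Pa = 3.790 kbar
basalt: 2860 kg/m³ × 9.8 m/s² × 6200 m = 1.738×10^8 Pa = 1.738 kbar
Total = 0.3049 + 2.518 + 3.790 + 1.738 = 8.3498 kbar

8.35 kbar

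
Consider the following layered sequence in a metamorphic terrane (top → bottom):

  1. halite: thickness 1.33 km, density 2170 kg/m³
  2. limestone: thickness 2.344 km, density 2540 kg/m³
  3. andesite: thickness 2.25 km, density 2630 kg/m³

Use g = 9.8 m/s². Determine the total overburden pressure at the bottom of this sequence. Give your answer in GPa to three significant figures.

0.145 GPa

halite: 2170 kg/m³ × 9.8 m/s² × 1330 m = 2.828×10^7 Pa = 0.02828 GPa
limestone: 2540 kg/m³ × 9.8 m/s² × 2344 m = 5.835×10^7 Pa = 0.05835 GPa
andesite: 2630 kg/m³ × 9.8 m/s² × 2250 m = 5.799×10^7 Pa = 0.05799 GPa
Total = 0.02828 + 0.05835 + 0.05799 = 0.14462 GPa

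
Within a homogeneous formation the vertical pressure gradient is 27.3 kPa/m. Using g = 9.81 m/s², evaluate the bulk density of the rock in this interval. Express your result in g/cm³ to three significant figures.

2.78 g/cm³

ρ = (dP/dz)/g = 27.3 kPa/m / 9.81 m/s² = 27300 Pa/m / 9.81 m/s² = 2782.9 kg/m³
= 2.783 g/cm³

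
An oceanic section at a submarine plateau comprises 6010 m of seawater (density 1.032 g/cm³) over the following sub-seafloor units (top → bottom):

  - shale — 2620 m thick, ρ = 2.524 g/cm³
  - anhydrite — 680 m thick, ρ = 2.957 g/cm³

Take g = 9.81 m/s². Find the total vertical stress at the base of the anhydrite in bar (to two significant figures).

1500 bar

seawater: 1032 kg/m³ × 9.81 m/s² × 6010 m = 6.084×10^7 Pa = 608.4 bar
shale: 2524 kg/m³ × 9.81 m/s² × 2620 m = 6.487×10^7 Pa = 648.7 bar
anhydrite: 2957 kg/m³ × 9.81 m/s² × 680 m = 1.973×10^7 Pa = 197.3 bar
Total = 608.4 + 648.7 + 197.3 = 1454.4 bar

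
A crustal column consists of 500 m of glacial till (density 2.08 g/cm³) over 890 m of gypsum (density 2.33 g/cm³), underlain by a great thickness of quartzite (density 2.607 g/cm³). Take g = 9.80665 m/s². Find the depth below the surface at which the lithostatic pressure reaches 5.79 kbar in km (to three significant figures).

22.8 km

Pressure at base of upper layers: 2080×9.80665×500 + 2330×9.80665×890 = 3.053×10^7 Pa = 0.3053 kbar
Remaining pressure to be supplied by quartzite: 5.790×10^8 − 3.053×10^7 = 5.485×10^8 Pa
Additional depth in quartzite = 5.485×10^8 Pa / (2607 kg/m³ × 9.80665 m/s²) = 21453 m
Total depth = 1390 m + 21453 m = 22843 m
= 22.843 km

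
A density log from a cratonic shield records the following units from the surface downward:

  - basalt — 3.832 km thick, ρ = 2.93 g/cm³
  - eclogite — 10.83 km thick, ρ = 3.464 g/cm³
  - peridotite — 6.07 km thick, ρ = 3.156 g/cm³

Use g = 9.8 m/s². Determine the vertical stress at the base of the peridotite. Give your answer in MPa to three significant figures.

basalt: 2930 kg/m³ × 9.8 m/s² × 3832 m = 1.100×10^8 Pa = 110.0 MPa
eclogite: 3464 kg/m³ × 9.8 m/s² × 10830 m = 3.676×10^8 Pa = 367.6 MPa
peridotite: 3156 kg/m³ × 9.8 m/s² × 6070 m = 1.877×10^8 Pa = 187.7 MPa
Total = 110.0 + 367.6 + 187.7 = 665.42 MPa

665 MPa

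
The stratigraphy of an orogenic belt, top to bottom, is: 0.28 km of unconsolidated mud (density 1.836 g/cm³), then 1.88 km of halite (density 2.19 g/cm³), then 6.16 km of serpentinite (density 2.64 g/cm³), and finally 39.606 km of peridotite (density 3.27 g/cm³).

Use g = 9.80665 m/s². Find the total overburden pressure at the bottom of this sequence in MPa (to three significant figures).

1470 MPa

unconsolidated mud: 1836 kg/m³ × 9.80665 m/s² × 280 m = 5.041×10^6 Pa = 5.041 MPa
halite: 2190 kg/m³ × 9.80665 m/s² × 1880 m = 4.038×10^7 Pa = 40.38 MPa
serpentinite: 2640 kg/m³ × 9.80665 m/s² × 6160 m = 1.595×10^8 Pa = 159.5 MPa
peridotite: 3270 kg/m³ × 9.80665 m/s² × 39606 m = 1.270×10^9 Pa = 1270 MPa
Total = 5.041 + 40.38 + 159.5 + 1270 = 1475.0 MPa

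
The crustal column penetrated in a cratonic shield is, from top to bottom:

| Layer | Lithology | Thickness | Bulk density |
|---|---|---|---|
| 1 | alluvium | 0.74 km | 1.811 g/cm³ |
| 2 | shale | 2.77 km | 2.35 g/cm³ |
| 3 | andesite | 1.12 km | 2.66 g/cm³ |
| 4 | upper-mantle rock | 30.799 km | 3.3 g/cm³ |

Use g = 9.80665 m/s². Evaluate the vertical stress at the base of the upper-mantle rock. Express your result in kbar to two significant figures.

alluvium: 1811 kg/m³ × 9.80665 m/s² × 740 m = 1.314×10^7 Pa = 0.1314 kbar
shale: 2350 kg/m³ × 9.80665 m/s² × 2770 m = 6.384×10^7 Pa = 0.6384 kbar
andesite: 2660 kg/m³ × 9.80665 m/s² × 1120 m = 2.922×10^7 Pa = 0.2922 kbar
upper-mantle rock: 3300 kg/m³ × 9.80665 m/s² × 30799 m = 9.967×10^8 Pa = 9.967 kbar
Total = 0.1314 + 0.6384 + 0.2922 + 9.967 = 11.029 kbar

11 kbar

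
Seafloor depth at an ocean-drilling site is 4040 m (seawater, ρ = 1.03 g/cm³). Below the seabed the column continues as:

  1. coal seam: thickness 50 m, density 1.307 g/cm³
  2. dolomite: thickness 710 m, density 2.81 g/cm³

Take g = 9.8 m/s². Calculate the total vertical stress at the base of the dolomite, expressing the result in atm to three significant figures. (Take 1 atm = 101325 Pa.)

seawater: 1030 kg/m³ × 9.8 m/s² × 4040 m = 4.078×10^7 Pa = 402.5 atm
coal seam: 1307 kg/m³ × 9.8 m/s² × 50 m = 6.404×10^5 Pa = 6.321 atm
dolomite: 2810 kg/m³ × 9.8 m/s² × 710 m = 1.955×10^7 Pa = 193.0 atm
Total = 402.5 + 6.321 + 193.0 = 601.75 atm

602 atm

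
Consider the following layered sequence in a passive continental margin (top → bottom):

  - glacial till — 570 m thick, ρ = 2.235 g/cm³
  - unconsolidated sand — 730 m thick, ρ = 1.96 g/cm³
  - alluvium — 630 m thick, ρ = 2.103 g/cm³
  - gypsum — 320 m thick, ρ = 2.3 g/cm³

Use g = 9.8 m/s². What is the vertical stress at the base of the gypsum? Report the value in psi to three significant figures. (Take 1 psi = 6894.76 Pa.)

6770 psi

glacial till: 2235 kg/m³ × 9.8 m/s² × 570 m = 1.248×10^7 Pa = 1811 psi
unconsolidated sand: 1960 kg/m³ × 9.8 m/s² × 730 m = 1.402×10^7 Pa = 2034 psi
alluvium: 2103 kg/m³ × 9.8 m/s² × 630 m = 1.298×10^7 Pa = 1883 psi
gypsum: 2300 kg/m³ × 9.8 m/s² × 320 m = 7.213×10^6 Pa = 1046 psi
Total = 1811 + 2034 + 1883 + 1046 = 6773.7 psi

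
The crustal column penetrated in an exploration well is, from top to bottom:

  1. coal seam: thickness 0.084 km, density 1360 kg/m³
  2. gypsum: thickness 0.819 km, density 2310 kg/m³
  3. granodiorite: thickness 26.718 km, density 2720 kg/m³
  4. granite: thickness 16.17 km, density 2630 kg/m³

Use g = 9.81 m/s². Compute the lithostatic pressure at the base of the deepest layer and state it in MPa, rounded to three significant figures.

coal seam: 1360 kg/m³ × 9.81 m/s² × 84 m = 1.121×10^6 Pa = 1.121 MPa
gypsum: 2310 kg/m³ × 9.81 m/s² × 819 m = 1.856×10^7 Pa = 18.56 MPa
granodiorite: 2720 kg/m³ × 9.81 m/s² × 26718 m = 7.129×10^8 Pa = 712.9 MPa
granite: 2630 kg/m³ × 9.81 m/s² × 16170 m = 4.172×10^8 Pa = 417.2 MPa
Total = 1.121 + 18.56 + 712.9 + 417.2 = 1149.8 MPa

1150 MPa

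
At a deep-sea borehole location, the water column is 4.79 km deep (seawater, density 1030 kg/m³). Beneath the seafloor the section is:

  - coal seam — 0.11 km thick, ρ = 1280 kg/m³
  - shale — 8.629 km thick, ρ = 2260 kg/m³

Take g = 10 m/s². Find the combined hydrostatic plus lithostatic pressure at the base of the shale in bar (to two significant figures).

2500 bar

seawater: 1030 kg/m³ × 10 m/s² × 4790 m = 4.934×10^7 Pa = 493.4 bar
coal seam: 1280 kg/m³ × 10 m/s² × 110 m = 1.408×10^6 Pa = 14.08 bar
shale: 2260 kg/m³ × 10 m/s² × 8629 m = 1.950×10^8 Pa = 1950 bar
Total = 493.4 + 14.08 + 1950 = 2457.6 bar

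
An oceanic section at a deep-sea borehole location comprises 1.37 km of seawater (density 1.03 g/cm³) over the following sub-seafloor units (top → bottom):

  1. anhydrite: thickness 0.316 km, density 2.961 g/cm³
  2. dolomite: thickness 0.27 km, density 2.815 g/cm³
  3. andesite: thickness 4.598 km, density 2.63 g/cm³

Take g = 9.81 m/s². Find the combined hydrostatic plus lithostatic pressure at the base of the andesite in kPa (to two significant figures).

150000 kPa

seawater: 1030 kg/m³ × 9.81 m/s² × 1370 m = 1.384×10^7 Pa = 13843 kPa
anhydrite: 2961 kg/m³ × 9.81 m/s² × 316 m = 9.179×10^6 Pa = 9179 kPa
dolomite: 2815 kg/m³ × 9.81 m/s² × 270 m = 7.456×10^6 Pa = 7456 kPa
andesite: 2630 kg/m³ × 9.81 m/s² × 4598 m = 1.186×10^8 Pa = 1.186×10^5 kPa
Total = 13843 + 9179 + 7456 + 1.186×10^5 = 1.4911×10^5 kPa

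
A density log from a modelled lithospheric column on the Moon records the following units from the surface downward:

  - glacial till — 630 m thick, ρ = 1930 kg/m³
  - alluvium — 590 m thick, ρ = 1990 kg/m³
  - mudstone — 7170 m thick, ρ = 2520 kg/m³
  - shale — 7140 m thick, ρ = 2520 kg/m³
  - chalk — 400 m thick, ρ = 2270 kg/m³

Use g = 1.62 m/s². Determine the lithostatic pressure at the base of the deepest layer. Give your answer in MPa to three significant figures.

glacial till: 1930 kg/m³ × 1.62 m/s² × 630 m = 1.970×10^6 Pa = 1.970 MPa
alluvium: 1990 kg/m³ × 1.62 m/s² × 590 m = 1.902×10^6 Pa = 1.902 MPa
mudstone: 2520 kg/m³ × 1.62 m/s² × 7170 m = 2.927×10^7 Pa = 29.27 MPa
shale: 2520 kg/m³ × 1.62 m/s² × 7140 m = 2.915×10^7 Pa = 29.15 MPa
chalk: 2270 kg/m³ × 1.62 m/s² × 400 m = 1.471×10^6 Pa = 1.471 MPa
Total = 1.970 + 1.902 + 29.27 + 29.15 + 1.471 = 63.762 MPa

63.8 MPa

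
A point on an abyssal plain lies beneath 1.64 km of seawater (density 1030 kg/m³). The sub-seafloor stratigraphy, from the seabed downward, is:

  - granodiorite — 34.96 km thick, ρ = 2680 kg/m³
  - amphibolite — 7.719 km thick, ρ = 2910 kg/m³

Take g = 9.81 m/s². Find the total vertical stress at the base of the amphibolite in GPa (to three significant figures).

seawater: 1030 kg/m³ × 9.81 m/s² × 1640 m = 1.657×10^7 Pa = 0.01657 GPa
granodiorite: 2680 kg/m³ × 9.81 m/s² × 34960 m = 9.191×10^8 Pa = 0.9191 GPa
amphibolite: 2910 kg/m³ × 9.81 m/s² × 7719 m = 2.204×10^8 Pa = 0.2204 GPa
Total = 0.01657 + 0.9191 + 0.2204 = 1.1561 GPa

1.16 GPa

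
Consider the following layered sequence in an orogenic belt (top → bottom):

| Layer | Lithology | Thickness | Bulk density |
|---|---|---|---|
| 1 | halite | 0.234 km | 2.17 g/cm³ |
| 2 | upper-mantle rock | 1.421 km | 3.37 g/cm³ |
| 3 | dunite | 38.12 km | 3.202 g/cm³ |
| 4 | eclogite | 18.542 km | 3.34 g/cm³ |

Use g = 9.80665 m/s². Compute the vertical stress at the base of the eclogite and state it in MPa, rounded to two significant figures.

halite: 2170 kg/m³ × 9.80665 m/s² × 234 m = 4.980×10^6 Pa = 4.980 MPa
upper-mantle rock: 3370 kg/m³ × 9.80665 m/s² × 1421 m = 4.696×10^7 Pa = 46.96 MPa
dunite: 3202 kg/m³ × 9.80665 m/s² × 38120 m = 1.197×10^9 Pa = 1197 MPa
eclogite: 3340 kg/m³ × 9.80665 m/s² × 18542 m = 6.073×10^8 Pa = 607.3 MPa
Total = 4.980 + 46.96 + 1197 + 607.3 = 1856.3 MPa

1900 MPa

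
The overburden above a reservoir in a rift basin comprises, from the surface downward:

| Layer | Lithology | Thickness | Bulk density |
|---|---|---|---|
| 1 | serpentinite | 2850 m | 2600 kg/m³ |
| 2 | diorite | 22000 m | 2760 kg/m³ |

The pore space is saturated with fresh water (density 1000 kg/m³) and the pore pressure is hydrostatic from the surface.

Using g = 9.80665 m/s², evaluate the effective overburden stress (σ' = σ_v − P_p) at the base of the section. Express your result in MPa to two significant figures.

420 MPa

Overburden (lithostatic) stress σ_v:
serpentinite: 2600 kg/m³ × 9.80665 m/s² × 2850 m = 7.267×10^7 Pa = 72.67 MPa
diorite: 2760 kg/m³ × 9.80665 m/s² × 22000 m = 5.955×10^8 Pa = 595.5 MPa
Total = 72.67 + 595.5 = 668.13 MPa
Pore pressure P_p = 1000 kg/m³ × 9.80665 m/s² × 24850 m = 2.437×10^8 Pa = 243.7 MPa
Effective stress σ' = σ_v − P_p = 668.1 − 243.7 = 424.43 MPa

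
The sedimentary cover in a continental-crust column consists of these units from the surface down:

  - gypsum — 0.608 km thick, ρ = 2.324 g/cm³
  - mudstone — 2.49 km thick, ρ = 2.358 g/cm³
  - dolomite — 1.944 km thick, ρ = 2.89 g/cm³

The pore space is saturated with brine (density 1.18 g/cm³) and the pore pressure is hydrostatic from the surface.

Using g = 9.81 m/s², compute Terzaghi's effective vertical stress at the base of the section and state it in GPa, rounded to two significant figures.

0.068 GPa

Overburden (lithostatic) stress σ_v:
gypsum: 2324 kg/m³ × 9.81 m/s² × 608 m = 1.386×10^7 Pa = 13.86 MPa
mudstone: 2358 kg/m³ × 9.81 m/s² × 2490 m = 5.760×10^7 Pa = 57.60 MPa
dolomite: 2890 kg/m³ × 9.81 m/s² × 1944 m = 5.511×10^7 Pa = 55.11 MPa
Total = 13.86 + 57.60 + 55.11 = 126.57 MPa
Pore pressure P_p = 1180 kg/m³ × 9.81 m/s² × 5042 m = 5.837×10^7 Pa = 58.37 MPa
Effective stress σ' = σ_v − P_p = 126.6 − 58.37 = 68.209 MPa = 0.068209 GPa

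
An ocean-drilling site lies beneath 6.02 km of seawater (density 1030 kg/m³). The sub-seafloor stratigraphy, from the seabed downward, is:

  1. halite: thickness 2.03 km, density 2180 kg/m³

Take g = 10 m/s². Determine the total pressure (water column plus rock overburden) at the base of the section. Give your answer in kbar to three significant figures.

seawater: 1030 kg/m³ × 10 m/s² × 6020 m = 6.201×10^7 Pa = 0.6201 kbar
halite: 2180 kg/m³ × 10 m/s² × 2030 m = 4.425×10^7 Pa = 0.4425 kbar
Total = 0.6201 + 0.4425 = 1.0626 kbar

1.06 kbar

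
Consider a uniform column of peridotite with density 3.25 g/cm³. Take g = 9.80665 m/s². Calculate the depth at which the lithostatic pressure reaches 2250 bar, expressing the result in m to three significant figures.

h = P/(ρg) = 2250 bar / (3250 kg/m³ × 9.80665 m/s²) = 2.250×10^8 Pa / 31872 Pa/m = 7059.6 m

7060 m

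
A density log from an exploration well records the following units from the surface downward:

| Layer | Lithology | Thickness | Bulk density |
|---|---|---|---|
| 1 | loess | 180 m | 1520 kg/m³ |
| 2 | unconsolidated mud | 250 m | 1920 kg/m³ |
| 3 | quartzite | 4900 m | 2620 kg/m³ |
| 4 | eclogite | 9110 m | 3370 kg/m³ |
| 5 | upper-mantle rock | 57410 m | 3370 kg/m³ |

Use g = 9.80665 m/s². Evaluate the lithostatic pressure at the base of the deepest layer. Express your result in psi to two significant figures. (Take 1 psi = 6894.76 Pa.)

loess: 1520 kg/m³ × 9.80665 m/s² × 180 m = 2.683×10^6 Pa = 389.2 psi
unconsolidated mud: 1920 kg/m³ × 9.80665 m/s² × 250 m = 4.707×10^6 Pa = 682.7 psi
quartzite: 2620 kg/m³ × 9.80665 m/s² × 4900 m = 1.259×10^8 Pa = 18260 psi
eclogite: 3370 kg/m³ × 9.80665 m/s² × 9110 m = 3.011×10^8 Pa = 43667 psi
upper-mantle rock: 3370 kg/m³ × 9.80665 m/s² × 57410 m = 1.897×10^9 Pa = 2.752×10^5 psi
Total = 389.2 + 682.7 + 18260 + 43667 + 2.752×10^5 = 3.3818×10^5 psi

340000 psi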